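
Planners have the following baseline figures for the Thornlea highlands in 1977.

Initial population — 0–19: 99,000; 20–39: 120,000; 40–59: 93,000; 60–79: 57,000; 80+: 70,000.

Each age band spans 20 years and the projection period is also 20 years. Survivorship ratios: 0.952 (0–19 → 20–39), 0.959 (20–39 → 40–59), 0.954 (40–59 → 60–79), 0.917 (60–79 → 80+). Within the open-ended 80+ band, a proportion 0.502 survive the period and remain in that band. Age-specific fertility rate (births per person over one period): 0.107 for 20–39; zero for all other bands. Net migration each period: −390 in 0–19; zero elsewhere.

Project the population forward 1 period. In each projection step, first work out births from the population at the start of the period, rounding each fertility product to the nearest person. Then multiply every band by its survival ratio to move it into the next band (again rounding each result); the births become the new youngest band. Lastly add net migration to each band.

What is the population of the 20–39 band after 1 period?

Let band 1 be 0–19 through band 5 = 80+.
After projecting period 1:
Births: 120000 × 0.107 = 12840
Band 2: 99000 × 0.952 = 94248
Band 3: 120000 × 0.959 = 115080
Band 4: 93000 × 0.954 = 88722
Band 5: 57000 × 0.917 + 70000 × 0.502 = 52269 + 35140 = 87409
Net migration: Band 1 − 390 → 12450
Giving 12450 / 94248 / 115080 / 88722 / 87409.

94248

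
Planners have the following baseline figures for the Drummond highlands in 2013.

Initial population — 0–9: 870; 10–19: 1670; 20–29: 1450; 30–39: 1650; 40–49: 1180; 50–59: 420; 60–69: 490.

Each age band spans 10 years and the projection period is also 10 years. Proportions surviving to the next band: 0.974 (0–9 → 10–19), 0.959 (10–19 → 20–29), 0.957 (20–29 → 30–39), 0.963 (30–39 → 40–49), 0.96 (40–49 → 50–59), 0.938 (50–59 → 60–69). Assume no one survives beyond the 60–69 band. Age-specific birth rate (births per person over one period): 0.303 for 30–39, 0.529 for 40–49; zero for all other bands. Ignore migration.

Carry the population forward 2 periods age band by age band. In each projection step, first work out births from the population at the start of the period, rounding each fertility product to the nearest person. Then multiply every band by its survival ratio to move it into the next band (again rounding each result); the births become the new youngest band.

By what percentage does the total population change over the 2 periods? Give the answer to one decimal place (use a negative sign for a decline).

(Groups numbered youngest = 1 to oldest = 7.)
Period 1.
Births: 1650 × 0.303 = 500  |  1180 × 0.529 = 624 — total 1124
Group 2: 870 × 0.974 = 847
Group 3: 1670 × 0.959 = 1602
Group 4: 1450 × 0.957 = 1388
Group 5: 1650 × 0.963 = 1589
Group 6: 1180 × 0.96 = 1133
Group 7: 420 × 0.938 = 394
End of period: [1124, 847, 1602, 1388, 1589, 1133, 394]
Period 2.
Births: 1388 × 0.303 = 421  |  1589 × 0.529 = 841 — total 1262
Group 2: 1124 × 0.974 = 1095
Group 3: 847 × 0.959 = 812
Group 4: 1602 × 0.957 = 1533
Group 5: 1388 × 0.963 = 1337
Group 6: 1589 × 0.96 = 1525
Group 7: 1133 × 0.938 = 1063
End of period: [1262, 1095, 812, 1533, 1337, 1525, 1063]
Total: 7730 → 8627; change = 897; percentage change = 11.6%

11.6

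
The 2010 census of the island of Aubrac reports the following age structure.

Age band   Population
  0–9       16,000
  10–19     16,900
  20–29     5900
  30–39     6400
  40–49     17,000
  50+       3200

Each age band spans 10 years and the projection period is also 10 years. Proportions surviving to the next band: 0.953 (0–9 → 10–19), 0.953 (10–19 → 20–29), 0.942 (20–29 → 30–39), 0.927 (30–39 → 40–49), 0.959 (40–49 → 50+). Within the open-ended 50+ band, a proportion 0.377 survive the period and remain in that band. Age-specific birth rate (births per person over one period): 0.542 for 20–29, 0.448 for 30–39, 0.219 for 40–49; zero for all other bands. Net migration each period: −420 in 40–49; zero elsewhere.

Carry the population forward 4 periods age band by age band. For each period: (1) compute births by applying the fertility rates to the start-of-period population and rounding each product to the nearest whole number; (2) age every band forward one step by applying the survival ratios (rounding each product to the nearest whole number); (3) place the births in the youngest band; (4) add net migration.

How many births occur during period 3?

15709

Let group 1 be 0–9 through group 6 = 50+.
After projecting period 1:
Births: 5900 × 0.542 = 3198  |  6400 × 0.448 = 2867  |  17000 × 0.219 = 3723 → total 9788
Group 2: 16000 × 0.953 = 15248
Group 3: 16900 × 0.953 = 16106
Group 4: 5900 × 0.942 = 5558
Group 5: 6400 × 0.927 = 5933
Group 6: 17000 × 0.959 + 3200 × 0.377 = 16303 + 1206 = 17509
Net migration: Group 5 − 420 → 5513
End of period: [9788, 15248, 16106, 5558, 5513, 17509]
After projecting period 2:
Births: 16106 × 0.542 = 8729  |  5558 × 0.448 = 2490  |  5513 × 0.219 = 1207 → total 12426
Group 2: 9788 × 0.953 = 9328
Group 3: 15248 × 0.953 = 14531
Group 4: 16106 × 0.942 = 15172
Group 5: 5558 × 0.927 = 5152
Group 6: 5513 × 0.959 + 17509 × 0.377 = 5287 + 6601 = 11888
Net migration: Group 5 − 420 → 4732
End of period: [12426, 9328, 14531, 15172, 4732, 11888]
After projecting period 3:
Births: 14531 × 0.542 = 7876  |  15172 × 0.448 = 6797  |  4732 × 0.219 = 1036 → total 15709
Group 2: 12426 × 0.953 = 11842
Group 3: 9328 × 0.953 = 8890
Group 4: 14531 × 0.942 = 13688
Group 5: 15172 × 0.927 = 14064
Group 6: 4732 × 0.959 + 11888 × 0.377 = 4538 + 4482 = 9020
Net migration: Group 5 − 420 → 13644
End of period: [15709, 11842, 8890, 13688, 13644, 9020]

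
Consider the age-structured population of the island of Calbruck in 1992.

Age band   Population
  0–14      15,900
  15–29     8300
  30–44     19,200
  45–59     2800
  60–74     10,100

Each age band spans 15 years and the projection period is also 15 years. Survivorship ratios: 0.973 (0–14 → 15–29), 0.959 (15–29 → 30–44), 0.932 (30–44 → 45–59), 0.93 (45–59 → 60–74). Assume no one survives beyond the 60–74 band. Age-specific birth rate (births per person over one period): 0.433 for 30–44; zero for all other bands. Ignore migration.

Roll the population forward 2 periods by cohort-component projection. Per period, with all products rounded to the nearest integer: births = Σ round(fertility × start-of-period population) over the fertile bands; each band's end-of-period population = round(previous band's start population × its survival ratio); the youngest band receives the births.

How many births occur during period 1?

8314

(Bands numbered youngest = 1 to oldest = 5.)
Period 1.
Births: 19200 × 0.433 = 8314
Band 2: 15900 × 0.973 = 15471
Band 3: 8300 × 0.959 = 7960
Band 4: 19200 × 0.932 = 17894
Band 5: 2800 × 0.93 = 2604
End of period: [8314, 15471, 7960, 17894, 2604]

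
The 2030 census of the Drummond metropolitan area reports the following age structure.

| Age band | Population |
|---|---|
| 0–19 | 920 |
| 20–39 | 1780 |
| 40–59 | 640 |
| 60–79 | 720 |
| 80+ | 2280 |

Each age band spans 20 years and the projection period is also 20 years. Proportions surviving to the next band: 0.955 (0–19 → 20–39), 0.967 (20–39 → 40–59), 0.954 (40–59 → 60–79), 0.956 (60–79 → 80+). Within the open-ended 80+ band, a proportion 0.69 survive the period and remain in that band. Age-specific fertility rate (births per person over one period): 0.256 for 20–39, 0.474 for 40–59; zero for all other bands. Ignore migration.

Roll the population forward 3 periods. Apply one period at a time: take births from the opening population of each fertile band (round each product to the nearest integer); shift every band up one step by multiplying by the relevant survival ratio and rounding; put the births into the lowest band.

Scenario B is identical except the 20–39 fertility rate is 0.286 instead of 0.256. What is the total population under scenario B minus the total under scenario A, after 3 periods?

Period 1:
Births: 1780 * 0.256 = 456, 640 * 0.474 = 303 ⇒ total 759
20–39: 920 * 0.955 = 879
40–59: 1780 * 0.967 = 1721
60–79: 640 * 0.954 = 611
80+: 720 * 0.956 + 2280 * 0.69 = 688 + 1573 = 2261
End of period: [759, 879, 1721, 611, 2261]
Period 2:
Births: 879 * 0.256 = 225, 1721 * 0.474 = 816 ⇒ total 1041
20–39: 759 * 0.955 = 725
40–59: 879 * 0.967 = 850
60–79: 1721 * 0.954 = 1642
80+: 611 * 0.956 + 2261 * 0.69 = 584 + 1560 = 2144
End of period: [1041, 725, 850, 1642, 2144]
Period 3:
Births: 725 * 0.256 = 186, 850 * 0.474 = 403 ⇒ total 589
20–39: 1041 * 0.955 = 994
40–59: 725 * 0.967 = 701
60–79: 850 * 0.954 = 811
80+: 1642 * 0.956 + 2144 * 0.69 = 1570 + 1479 = 3049
End of period: [589, 994, 701, 811, 3049]
Scenario A total after 3 periods: 6144
Scenario B projection —
Period 1:
Births: 1780 * 0.286 = 509, 640 * 0.474 = 303 ⇒ total 812
20–39: 920 * 0.955 = 879
40–59: 1780 * 0.967 = 1721
60–79: 640 * 0.954 = 611
80+: 720 * 0.956 + 2280 * 0.69 = 688 + 1573 = 2261
End of period: [812, 879, 1721, 611, 2261]
Period 2:
Births: 879 * 0.286 = 251, 1721 * 0.474 = 816 ⇒ total 1067
20–39: 812 * 0.955 = 775
40–59: 879 * 0.967 = 850
60–79: 1721 * 0.954 = 1642
80+: 611 * 0.956 + 2261 * 0.69 = 584 + 1560 = 2144
End of period: [1067, 775, 850, 1642, 2144]
Period 3:
Births: 775 * 0.286 = 222, 850 * 0.474 = 403 ⇒ total 625
20–39: 1067 * 0.955 = 1019
40–59: 775 * 0.967 = 749
60–79: 850 * 0.954 = 811
80+: 1642 * 0.956 + 2144 * 0.69 = 1570 + 1479 = 3049
End of period: [625, 1019, 749, 811, 3049]
Scenario B total after 3 periods: 6253
Difference B − A = 6253 − 6144 = 109

109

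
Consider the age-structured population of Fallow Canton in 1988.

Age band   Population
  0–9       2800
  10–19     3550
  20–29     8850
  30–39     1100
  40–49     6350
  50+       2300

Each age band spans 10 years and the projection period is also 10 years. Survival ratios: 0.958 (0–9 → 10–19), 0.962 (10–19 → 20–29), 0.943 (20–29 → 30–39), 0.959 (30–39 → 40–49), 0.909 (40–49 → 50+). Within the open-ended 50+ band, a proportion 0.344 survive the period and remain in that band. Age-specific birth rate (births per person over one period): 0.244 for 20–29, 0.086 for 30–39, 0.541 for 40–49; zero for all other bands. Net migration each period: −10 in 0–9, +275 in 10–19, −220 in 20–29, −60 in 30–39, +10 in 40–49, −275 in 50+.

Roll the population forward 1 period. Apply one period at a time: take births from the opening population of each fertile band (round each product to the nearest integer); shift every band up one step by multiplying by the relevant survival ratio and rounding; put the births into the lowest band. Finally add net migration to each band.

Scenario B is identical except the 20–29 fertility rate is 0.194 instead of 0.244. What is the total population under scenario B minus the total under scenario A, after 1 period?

— Period 1 —
Births: 8850 * 0.244 = 2159 ; 1100 * 0.086 = 95 ; 6350 * 0.541 = 3435 — total 5689
10–19: 2800 * 0.958 = 2682
20–29: 3550 * 0.962 = 3415
30–39: 8850 * 0.943 = 8346
40–49: 1100 * 0.959 = 1055
50+: 6350 * 0.909 + 2300 * 0.344 = 5772 + 791 = 6563
Net migration: 0–9 − 10 → 5679; 10–19 + 275 → 2957; 20–29 − 220 → 3195; 30–39 − 60 → 8286; 40–49 + 10 → 1065; 50+ − 275 → 6288
Population now: 0–9=5679, 10–19=2957, 20–29=3195, 30–39=8286, 40–49=1065, 50+=6288
Scenario A total after 1 period: 27470
Scenario B projection —
— Period 1 —
Births: 8850 * 0.194 = 1717 ; 1100 * 0.086 = 95 ; 6350 * 0.541 = 3435 — total 5247
10–19: 2800 * 0.958 = 2682
20–29: 3550 * 0.962 = 3415
30–39: 8850 * 0.943 = 8346
40–49: 1100 * 0.959 = 1055
50+: 6350 * 0.909 + 2300 * 0.344 = 5772 + 791 = 6563
Net migration: 0–9 − 10 → 5237; 10–19 + 275 → 2957; 20–29 − 220 → 3195; 30–39 − 60 → 8286; 40–49 + 10 → 1065; 50+ − 275 → 6288
Population now: 0–9=5237, 10–19=2957, 20–29=3195, 30–39=8286, 40–49=1065, 50+=6288
Scenario B total after 1 period: 27028
Difference B − A = 27028 − 27470 = -442

-442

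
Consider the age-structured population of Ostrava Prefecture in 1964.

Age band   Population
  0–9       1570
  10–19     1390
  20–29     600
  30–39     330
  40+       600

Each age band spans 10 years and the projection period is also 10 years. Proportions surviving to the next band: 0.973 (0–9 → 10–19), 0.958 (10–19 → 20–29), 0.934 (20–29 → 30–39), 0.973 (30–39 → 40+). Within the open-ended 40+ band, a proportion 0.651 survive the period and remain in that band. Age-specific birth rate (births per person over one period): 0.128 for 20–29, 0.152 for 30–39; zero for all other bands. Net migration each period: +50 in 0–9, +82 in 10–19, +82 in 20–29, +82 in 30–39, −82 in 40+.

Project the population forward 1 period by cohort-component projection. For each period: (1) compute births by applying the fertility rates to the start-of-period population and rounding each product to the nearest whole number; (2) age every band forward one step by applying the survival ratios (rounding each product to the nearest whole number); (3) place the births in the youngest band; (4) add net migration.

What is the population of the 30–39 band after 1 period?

Let band 1 be 0–9 through band 5 = 40+.
— Period 1 —
Births: 600 * 0.128 = 77 ; 330 * 0.152 = 50 ⇒ total 127
Band 2: 1570 * 0.973 = 1528
Band 3: 1390 * 0.958 = 1332
Band 4: 600 * 0.934 = 560
Band 5: 330 * 0.973 + 600 * 0.651 = 321 + 391 = 712
Net migration: Band 1 + 50 → 177; Band 2 + 82 → 1610; Band 3 + 82 → 1414; Band 4 + 82 → 642; Band 5 − 82 → 630
Giving 177 / 1610 / 1414 / 642 / 630.

642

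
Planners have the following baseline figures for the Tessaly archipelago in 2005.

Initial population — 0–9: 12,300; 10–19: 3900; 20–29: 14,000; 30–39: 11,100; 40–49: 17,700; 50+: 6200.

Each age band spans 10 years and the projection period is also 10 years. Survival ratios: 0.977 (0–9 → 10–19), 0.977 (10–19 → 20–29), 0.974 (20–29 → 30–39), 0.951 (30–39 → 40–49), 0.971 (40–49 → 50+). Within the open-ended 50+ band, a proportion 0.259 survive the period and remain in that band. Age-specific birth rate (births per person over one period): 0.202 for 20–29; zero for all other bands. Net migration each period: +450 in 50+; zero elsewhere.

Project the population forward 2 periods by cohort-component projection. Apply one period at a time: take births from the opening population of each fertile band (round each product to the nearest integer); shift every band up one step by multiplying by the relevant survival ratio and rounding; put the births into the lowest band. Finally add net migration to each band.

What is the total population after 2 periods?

47637

[period 1]
Births: 14000 * 0.202 = 2828
10–19: 12300 * 0.977 = 12017
20–29: 3900 * 0.977 = 3810
30–39: 14000 * 0.974 = 13636
40–49: 11100 * 0.951 = 10556
50+: 17700 * 0.971 + 6200 * 0.259 = 17187 + 1606 = 18793
Net migration: 50+ + 450 → 19243
Population now: 0–9=2828, 10–19=12017, 20–29=3810, 30–39=13636, 40–49=10556, 50+=19243
[period 2]
Births: 3810 * 0.202 = 770
10–19: 2828 * 0.977 = 2763
20–29: 12017 * 0.977 = 11741
30–39: 3810 * 0.974 = 3711
40–49: 13636 * 0.951 = 12968
50+: 10556 * 0.971 + 19243 * 0.259 = 10250 + 4984 = 15234
Net migration: 50+ + 450 → 15684
Population now: 0–9=770, 10–19=2763, 20–29=11741, 30–39=3711, 40–49=12968, 50+=15684
Total after period 2: 770 + 2763 + 11741 + 3711 + 12968 + 15684 = 47637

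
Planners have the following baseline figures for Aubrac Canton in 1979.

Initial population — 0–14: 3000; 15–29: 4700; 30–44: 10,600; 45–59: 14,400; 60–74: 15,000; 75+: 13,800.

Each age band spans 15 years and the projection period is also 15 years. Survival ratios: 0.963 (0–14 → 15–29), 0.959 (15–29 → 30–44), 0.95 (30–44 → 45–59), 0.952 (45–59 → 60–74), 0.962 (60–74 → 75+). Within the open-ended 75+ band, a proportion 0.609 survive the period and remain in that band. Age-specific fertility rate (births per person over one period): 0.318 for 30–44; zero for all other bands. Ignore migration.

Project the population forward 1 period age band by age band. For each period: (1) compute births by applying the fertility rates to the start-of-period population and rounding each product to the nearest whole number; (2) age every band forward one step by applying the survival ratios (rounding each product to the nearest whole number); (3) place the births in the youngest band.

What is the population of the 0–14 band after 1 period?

Period 1.
Births: 10600 * 0.318 = 3371
15–29: 3000 * 0.963 = 2889
30–44: 4700 * 0.959 = 4507
45–59: 10600 * 0.95 = 10070
60–74: 14400 * 0.952 = 13709
75+: 15000 * 0.962 + 13800 * 0.609 = 14430 + 8404 = 22834
Population now: 0–14=3371, 15–29=2889, 30–44=4507, 45–59=10070, 60–74=13709, 75+=22834

3371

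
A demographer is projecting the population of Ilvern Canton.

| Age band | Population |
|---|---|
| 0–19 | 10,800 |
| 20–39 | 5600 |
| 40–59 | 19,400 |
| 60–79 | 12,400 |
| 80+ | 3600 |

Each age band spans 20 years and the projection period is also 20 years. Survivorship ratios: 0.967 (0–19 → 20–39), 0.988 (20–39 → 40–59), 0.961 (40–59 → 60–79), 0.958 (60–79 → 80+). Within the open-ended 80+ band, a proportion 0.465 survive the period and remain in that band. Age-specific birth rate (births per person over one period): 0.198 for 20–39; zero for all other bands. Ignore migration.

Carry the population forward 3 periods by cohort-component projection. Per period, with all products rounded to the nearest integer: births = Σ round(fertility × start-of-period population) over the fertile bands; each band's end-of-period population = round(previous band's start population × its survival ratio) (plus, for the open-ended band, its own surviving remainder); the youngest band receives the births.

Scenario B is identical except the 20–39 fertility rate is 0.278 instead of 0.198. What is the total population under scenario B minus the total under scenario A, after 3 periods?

After projecting period 1:
Births: 5600 * 0.198 = 1109
20–39: 10800 * 0.967 = 10444
40–59: 5600 * 0.988 = 5533
60–79: 19400 * 0.961 = 18643
80+: 12400 * 0.958 + 3600 * 0.465 = 11879 + 1674 = 13553
Giving 1109 / 10444 / 5533 / 18643 / 13553.
After projecting period 2:
Births: 10444 * 0.198 = 2068
20–39: 1109 * 0.967 = 1072
40–59: 10444 * 0.988 = 10319
60–79: 5533 * 0.961 = 5317
80+: 18643 * 0.958 + 13553 * 0.465 = 17860 + 6302 = 24162
Giving 2068 / 1072 / 10319 / 5317 / 24162.
After projecting period 3:
Births: 1072 * 0.198 = 212
20–39: 2068 * 0.967 = 2000
40–59: 1072 * 0.988 = 1059
60–79: 10319 * 0.961 = 9917
80+: 5317 * 0.958 + 24162 * 0.465 = 5094 + 11235 = 16329
Giving 212 / 2000 / 1059 / 9917 / 16329.
Scenario A total after 3 periods: 29517
Scenario B projection —
After projecting period 1:
Births: 5600 * 0.278 = 1557
20–39: 10800 * 0.967 = 10444
40–59: 5600 * 0.988 = 5533
60–79: 19400 * 0.961 = 18643
80+: 12400 * 0.958 + 3600 * 0.465 = 11879 + 1674 = 13553
Giving 1557 / 10444 / 5533 / 18643 / 13553.
After projecting period 2:
Births: 10444 * 0.278 = 2903
20–39: 1557 * 0.967 = 1506
40–59: 10444 * 0.988 = 10319
60–79: 5533 * 0.961 = 5317
80+: 18643 * 0.958 + 13553 * 0.465 = 17860 + 6302 = 24162
Giving 2903 / 1506 / 10319 / 5317 / 24162.
After projecting period 3:
Births: 1506 * 0.278 = 419
20–39: 2903 * 0.967 = 2807
40–59: 1506 * 0.988 = 1488
60–79: 10319 * 0.961 = 9917
80+: 5317 * 0.958 + 24162 * 0.465 = 5094 + 11235 = 16329
Giving 419 / 2807 / 1488 / 9917 / 16329.
Scenario B total after 3 periods: 30960
Difference B − A = 30960 − 29517 = 1443

1443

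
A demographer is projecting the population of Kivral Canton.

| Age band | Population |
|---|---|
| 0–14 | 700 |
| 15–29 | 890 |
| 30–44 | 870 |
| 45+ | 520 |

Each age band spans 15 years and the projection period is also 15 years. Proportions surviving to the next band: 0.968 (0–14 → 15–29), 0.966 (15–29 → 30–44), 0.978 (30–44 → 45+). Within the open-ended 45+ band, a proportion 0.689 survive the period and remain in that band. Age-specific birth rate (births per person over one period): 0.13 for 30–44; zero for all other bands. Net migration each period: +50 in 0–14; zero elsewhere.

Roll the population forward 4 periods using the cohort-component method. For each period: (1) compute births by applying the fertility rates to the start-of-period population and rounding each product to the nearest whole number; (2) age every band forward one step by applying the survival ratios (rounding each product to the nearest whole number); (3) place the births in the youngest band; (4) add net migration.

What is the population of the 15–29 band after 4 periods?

Numbering the groups 1..4 from youngest to oldest:
Period 1.
Births: 870 * 0.13 = 113
Group 2: 700 * 0.968 = 678
Group 3: 890 * 0.966 = 860
Group 4: 870 * 0.978 + 520 * 0.689 = 851 + 358 = 1209
Net migration: Group 1 + 50 → 163
End of period: [163, 678, 860, 1209]
Period 2.
Births: 860 * 0.13 = 112
Group 2: 163 * 0.968 = 158
Group 3: 678 * 0.966 = 655
Group 4: 860 * 0.978 + 1209 * 0.689 = 841 + 833 = 1674
Net migration: Group 1 + 50 → 162
End of period: [162, 158, 655, 1674]
Period 3.
Births: 655 * 0.13 = 85
Group 2: 162 * 0.968 = 157
Group 3: 158 * 0.966 = 153
Group 4: 655 * 0.978 + 1674 * 0.689 = 641 + 1153 = 1794
Net migration: Group 1 + 50 → 135
End of period: [135, 157, 153, 1794]
Period 4.
Births: 153 * 0.13 = 20
Group 2: 135 * 0.968 = 131
Group 3: 157 * 0.966 = 152
Group 4: 153 * 0.978 + 1794 * 0.689 = 150 + 1236 = 1386
Net migration: Group 1 + 50 → 70
End of period: [70, 131, 152, 1386]

131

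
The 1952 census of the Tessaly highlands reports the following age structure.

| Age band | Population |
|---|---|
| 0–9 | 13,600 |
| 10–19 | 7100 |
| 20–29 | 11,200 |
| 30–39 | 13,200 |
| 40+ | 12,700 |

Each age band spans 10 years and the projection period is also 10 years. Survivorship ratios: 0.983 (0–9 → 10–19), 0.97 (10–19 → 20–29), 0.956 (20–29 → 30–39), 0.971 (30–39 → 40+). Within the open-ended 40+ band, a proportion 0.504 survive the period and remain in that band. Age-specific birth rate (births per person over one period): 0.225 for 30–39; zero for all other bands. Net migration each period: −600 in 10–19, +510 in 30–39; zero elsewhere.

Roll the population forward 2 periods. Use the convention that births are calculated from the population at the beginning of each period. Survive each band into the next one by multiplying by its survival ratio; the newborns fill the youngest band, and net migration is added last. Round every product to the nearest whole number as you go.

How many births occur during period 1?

(Bands numbered youngest = 1 to oldest = 5.)
After projecting period 1:
Births: 13200 × 0.225 = 2970
Band 2: 13600 × 0.983 = 13369
Band 3: 7100 × 0.97 = 6887
Band 4: 11200 × 0.956 = 10707
Band 5: 13200 × 0.971 + 12700 × 0.504 = 12817 + 6401 = 19218
Net migration: Band 2 − 600 → 12769; Band 4 + 510 → 11217
→ [2970, 12769, 6887, 11217, 19218]

2970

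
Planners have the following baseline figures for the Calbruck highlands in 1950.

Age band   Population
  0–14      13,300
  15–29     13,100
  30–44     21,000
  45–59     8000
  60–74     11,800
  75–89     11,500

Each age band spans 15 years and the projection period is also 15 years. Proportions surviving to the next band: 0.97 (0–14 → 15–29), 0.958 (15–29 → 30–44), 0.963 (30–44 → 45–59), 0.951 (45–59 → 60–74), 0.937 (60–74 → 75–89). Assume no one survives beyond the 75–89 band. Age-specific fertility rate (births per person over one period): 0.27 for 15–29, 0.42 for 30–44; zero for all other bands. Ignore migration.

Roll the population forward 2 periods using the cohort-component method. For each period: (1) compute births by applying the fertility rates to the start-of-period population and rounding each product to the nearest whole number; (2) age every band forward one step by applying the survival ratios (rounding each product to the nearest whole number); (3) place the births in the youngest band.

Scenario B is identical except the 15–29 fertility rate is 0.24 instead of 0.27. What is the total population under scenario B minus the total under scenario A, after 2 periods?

Let group 1 be 0–14 through group 6 = 75–89.
Period 1.
Births: 13100 × 0.27 = 3537 ; 21000 × 0.42 = 8820 ⇒ total 12357
Group 2: 13300 × 0.97 = 12901
Group 3: 13100 × 0.958 = 12550
Group 4: 21000 × 0.963 = 20223
Group 5: 8000 × 0.951 = 7608
Group 6: 11800 × 0.937 = 11057
End of period: [12357, 12901, 12550, 20223, 7608, 11057]
Period 2.
Births: 12901 × 0.27 = 3483 ; 12550 × 0.42 = 5271 ⇒ total 8754
Group 2: 12357 × 0.97 = 11986
Group 3: 12901 × 0.958 = 12359
Group 4: 12550 × 0.963 = 12086
Group 5: 20223 × 0.951 = 19232
Group 6: 7608 × 0.937 = 7129
End of period: [8754, 11986, 12359, 12086, 19232, 7129]
Scenario A total after 2 periods: 71546
Scenario B projection —
Period 1.
Births: 13100 × 0.24 = 3144 ; 21000 × 0.42 = 8820 ⇒ total 11964
Group 2: 13300 × 0.97 = 12901
Group 3: 13100 × 0.958 = 12550
Group 4: 21000 × 0.963 = 20223
Group 5: 8000 × 0.951 = 7608
Group 6: 11800 × 0.937 = 11057
End of period: [11964, 12901, 12550, 20223, 7608, 11057]
Period 2.
Births: 12901 × 0.24 = 3096 ; 12550 × 0.42 = 5271 ⇒ total 8367
Group 2: 11964 × 0.97 = 11605
Group 3: 12901 × 0.958 = 12359
Group 4: 12550 × 0.963 = 12086
Group 5: 20223 × 0.951 = 19232
Group 6: 7608 × 0.937 = 7129
End of period: [8367, 11605, 12359, 12086, 19232, 7129]
Scenario B total after 2 periods: 70778
Difference B − A = 70778 − 71546 = -768

-768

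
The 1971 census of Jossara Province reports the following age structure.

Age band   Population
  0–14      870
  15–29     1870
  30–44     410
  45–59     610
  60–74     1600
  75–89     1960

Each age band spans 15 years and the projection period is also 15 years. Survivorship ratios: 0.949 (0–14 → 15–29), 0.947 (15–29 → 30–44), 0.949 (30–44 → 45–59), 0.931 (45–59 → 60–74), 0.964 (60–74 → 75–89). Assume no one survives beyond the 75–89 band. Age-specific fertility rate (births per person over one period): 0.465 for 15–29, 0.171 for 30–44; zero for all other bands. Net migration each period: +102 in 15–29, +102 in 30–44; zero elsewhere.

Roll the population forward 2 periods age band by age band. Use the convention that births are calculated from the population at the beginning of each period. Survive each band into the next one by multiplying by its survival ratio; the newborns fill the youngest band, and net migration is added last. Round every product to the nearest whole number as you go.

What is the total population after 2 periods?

5414

Call the bands 1 to 6, youngest first.
After projecting period 1:
Births: 1870 × 0.465 = 870 ; 410 × 0.171 = 70 → 940
Band 2: 870 × 0.949 = 826
Band 3: 1870 × 0.947 = 1771
Band 4: 410 × 0.949 = 389
Band 5: 610 × 0.931 = 568
Band 6: 1600 × 0.964 = 1542
Net migration: Band 2 + 102 → 928; Band 3 + 102 → 1873
Giving 940 / 928 / 1873 / 389 / 568 / 1542.
After projecting period 2:
Births: 928 × 0.465 = 432 ; 1873 × 0.171 = 320 → 752
Band 2: 940 × 0.949 = 892
Band 3: 928 × 0.947 = 879
Band 4: 1873 × 0.949 = 1777
Band 5: 389 × 0.931 = 362
Band 6: 568 × 0.964 = 548
Net migration: Band 2 + 102 → 994; Band 3 + 102 → 981
Giving 752 / 994 / 981 / 1777 / 362 / 548.
Total after period 2: 752 + 994 + 981 + 1777 + 362 + 548 = 5414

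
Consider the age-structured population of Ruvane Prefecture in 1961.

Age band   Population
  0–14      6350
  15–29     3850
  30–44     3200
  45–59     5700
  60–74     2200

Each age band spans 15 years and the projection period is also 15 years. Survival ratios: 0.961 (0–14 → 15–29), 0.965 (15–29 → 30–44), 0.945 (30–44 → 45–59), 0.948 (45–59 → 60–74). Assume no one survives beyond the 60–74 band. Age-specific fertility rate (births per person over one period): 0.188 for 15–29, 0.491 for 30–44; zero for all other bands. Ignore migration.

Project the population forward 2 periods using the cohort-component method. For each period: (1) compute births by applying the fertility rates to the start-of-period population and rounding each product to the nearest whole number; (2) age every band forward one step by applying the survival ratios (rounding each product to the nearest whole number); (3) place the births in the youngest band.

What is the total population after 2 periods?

17442

[period 1]
Births: 3850 * 0.188 = 724 ; 3200 * 0.491 = 1571 → total 2295
15–29: 6350 * 0.961 = 6102
30–44: 3850 * 0.965 = 3715
45–59: 3200 * 0.945 = 3024
60–74: 5700 * 0.948 = 5404
Giving 2295 / 6102 / 3715 / 3024 / 5404.
[period 2]
Births: 6102 * 0.188 = 1147 ; 3715 * 0.491 = 1824 → total 2971
15–29: 2295 * 0.961 = 2205
30–44: 6102 * 0.965 = 5888
45–59: 3715 * 0.945 = 3511
60–74: 3024 * 0.948 = 2867
Giving 2971 / 2205 / 5888 / 3511 / 2867.
Total after period 2: 2971 + 2205 + 5888 + 3511 + 2867 = 17442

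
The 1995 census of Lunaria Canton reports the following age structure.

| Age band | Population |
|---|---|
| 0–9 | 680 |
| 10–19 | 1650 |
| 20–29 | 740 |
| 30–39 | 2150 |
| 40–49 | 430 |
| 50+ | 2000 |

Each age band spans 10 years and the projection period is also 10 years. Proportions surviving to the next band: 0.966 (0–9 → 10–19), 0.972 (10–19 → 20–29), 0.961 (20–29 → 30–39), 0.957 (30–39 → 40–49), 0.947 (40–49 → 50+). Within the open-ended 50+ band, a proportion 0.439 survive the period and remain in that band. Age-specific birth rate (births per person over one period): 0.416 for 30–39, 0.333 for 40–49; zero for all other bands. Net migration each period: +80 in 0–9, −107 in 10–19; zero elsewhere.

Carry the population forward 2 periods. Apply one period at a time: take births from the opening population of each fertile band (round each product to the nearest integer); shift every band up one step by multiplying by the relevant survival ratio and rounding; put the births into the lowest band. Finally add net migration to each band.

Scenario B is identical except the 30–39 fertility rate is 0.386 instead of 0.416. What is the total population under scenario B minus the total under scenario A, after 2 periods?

— Period 1 —
Births: 2150 × 0.416 = 894  |  430 × 0.333 = 143 ⇒ total 1037
10–19: 680 × 0.966 = 657
20–29: 1650 × 0.972 = 1604
30–39: 740 × 0.961 = 711
40–49: 2150 × 0.957 = 2058
50+: 430 × 0.947 + 2000 × 0.439 = 407 + 878 = 1285
Net migration: 0–9 + 80 → 1117; 10–19 − 107 → 550
→ [1117, 550, 1604, 711, 2058, 1285]
— Period 2 —
Births: 711 × 0.416 = 296  |  2058 × 0.333 = 685 ⇒ total 981
10–19: 1117 × 0.966 = 1079
20–29: 550 × 0.972 = 535
30–39: 1604 × 0.961 = 1541
40–49: 711 × 0.957 = 680
50+: 2058 × 0.947 + 1285 × 0.439 = 1949 + 564 = 2513
Net migration: 0–9 + 80 → 1061; 10–19 − 107 → 972
→ [1061, 972, 535, 1541, 680, 2513]
Scenario A total after 2 periods: 7302
Scenario B projection —
— Period 1 —
Births: 2150 × 0.386 = 830  |  430 × 0.333 = 143 ⇒ total 973
10–19: 680 × 0.966 = 657
20–29: 1650 × 0.972 = 1604
30–39: 740 × 0.961 = 711
40–49: 2150 × 0.957 = 2058
50+: 430 × 0.947 + 2000 × 0.439 = 407 + 878 = 1285
Net migration: 0–9 + 80 → 1053; 10–19 − 107 → 550
→ [1053, 550, 1604, 711, 2058, 1285]
— Period 2 —
Births: 711 × 0.386 = 274  |  2058 × 0.333 = 685 ⇒ total 959
10–19: 1053 × 0.966 = 1017
20–29: 550 × 0.972 = 535
30–39: 1604 × 0.961 = 1541
40–49: 711 × 0.957 = 680
50+: 2058 × 0.947 + 1285 × 0.439 = 1949 + 564 = 2513
Net migration: 0–9 + 80 → 1039; 10–19 − 107 → 910
→ [1039, 910, 535, 1541, 680, 2513]
Scenario B total after 2 periods: 7218
Difference B − A = 7218 − 7302 = -84

-84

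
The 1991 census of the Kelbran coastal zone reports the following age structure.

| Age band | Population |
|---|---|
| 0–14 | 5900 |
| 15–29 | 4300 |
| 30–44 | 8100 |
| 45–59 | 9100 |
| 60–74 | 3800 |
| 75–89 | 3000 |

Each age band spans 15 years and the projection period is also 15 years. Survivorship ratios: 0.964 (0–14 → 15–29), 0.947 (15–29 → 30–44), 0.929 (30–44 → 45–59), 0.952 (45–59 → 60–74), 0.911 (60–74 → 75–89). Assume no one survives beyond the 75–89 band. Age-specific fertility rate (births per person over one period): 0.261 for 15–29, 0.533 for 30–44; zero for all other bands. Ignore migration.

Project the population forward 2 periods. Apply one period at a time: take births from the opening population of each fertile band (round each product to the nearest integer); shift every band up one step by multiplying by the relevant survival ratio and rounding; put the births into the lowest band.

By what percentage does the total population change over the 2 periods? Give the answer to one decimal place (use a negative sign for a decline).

Numbering the groups 1..6 from youngest to oldest:
— Period 1 —
Births: 4300 × 0.261 = 1122 ; 8100 × 0.533 = 4317 — total 5439
Group 2: 5900 × 0.964 = 5688
Group 3: 4300 × 0.947 = 4072
Group 4: 8100 × 0.929 = 7525
Group 5: 9100 × 0.952 = 8663
Group 6: 3800 × 0.911 = 3462
→ [5439, 5688, 4072, 7525, 8663, 3462]
— Period 2 —
Births: 5688 × 0.261 = 1485 ; 4072 × 0.533 = 2170 — total 3655
Group 2: 5439 × 0.964 = 5243
Group 3: 5688 × 0.947 = 5387
Group 4: 4072 × 0.929 = 3783
Group 5: 7525 × 0.952 = 7164
Group 6: 8663 × 0.911 = 7892
→ [3655, 5243, 5387, 3783, 7164, 7892]
Total: 34200 → 33124; change = -1076; percentage change = -3.1%

-3.1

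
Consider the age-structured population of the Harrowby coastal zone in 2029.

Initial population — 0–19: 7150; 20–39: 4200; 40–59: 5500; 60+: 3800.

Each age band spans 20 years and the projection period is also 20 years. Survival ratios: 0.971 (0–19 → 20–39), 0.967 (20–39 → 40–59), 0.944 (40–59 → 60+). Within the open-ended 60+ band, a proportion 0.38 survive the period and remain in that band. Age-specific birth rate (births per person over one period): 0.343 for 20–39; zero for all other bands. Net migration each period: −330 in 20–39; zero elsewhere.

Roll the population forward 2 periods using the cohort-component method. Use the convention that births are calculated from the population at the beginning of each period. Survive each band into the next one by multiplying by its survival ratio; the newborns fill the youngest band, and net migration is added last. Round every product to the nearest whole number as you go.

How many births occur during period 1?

1441

Let band 1 be 0–19 through band 4 = 60+.
— Period 1 —
Births: 4200 × 0.343 = 1441
Band 2: 7150 × 0.971 = 6943
Band 3: 4200 × 0.967 = 4061
Band 4: 5500 × 0.944 + 3800 × 0.38 = 5192 + 1444 = 6636
Net migration: Band 2 − 330 → 6613
Giving 1441 / 6613 / 4061 / 6636.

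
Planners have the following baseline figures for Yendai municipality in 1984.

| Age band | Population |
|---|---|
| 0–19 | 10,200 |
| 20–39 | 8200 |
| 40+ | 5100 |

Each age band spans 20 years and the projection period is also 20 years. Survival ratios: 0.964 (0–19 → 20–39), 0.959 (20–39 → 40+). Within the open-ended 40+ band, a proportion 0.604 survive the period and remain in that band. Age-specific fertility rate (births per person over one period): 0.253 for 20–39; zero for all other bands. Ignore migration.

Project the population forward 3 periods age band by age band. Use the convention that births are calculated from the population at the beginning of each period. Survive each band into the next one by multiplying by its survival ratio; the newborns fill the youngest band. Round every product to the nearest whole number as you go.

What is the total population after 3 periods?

14510

Call the bands 1 to 3, youngest first.
Period 1:
Births: 8200 × 0.253 = 2075
Band 2: 10200 × 0.964 = 9833
Band 3: 8200 × 0.959 + 5100 × 0.604 = 7864 + 3080 = 10944
End of period: [2075, 9833, 10944]
Period 2:
Births: 9833 × 0.253 = 2488
Band 2: 2075 × 0.964 = 2000
Band 3: 9833 × 0.959 + 10944 × 0.604 = 9430 + 6610 = 16040
End of period: [2488, 2000, 16040]
Period 3:
Births: 2000 × 0.253 = 506
Band 2: 2488 × 0.964 = 2398
Band 3: 2000 × 0.959 + 16040 × 0.604 = 1918 + 9688 = 11606
End of period: [506, 2398, 11606]
Total after period 3: 506 + 2398 + 11606 = 14510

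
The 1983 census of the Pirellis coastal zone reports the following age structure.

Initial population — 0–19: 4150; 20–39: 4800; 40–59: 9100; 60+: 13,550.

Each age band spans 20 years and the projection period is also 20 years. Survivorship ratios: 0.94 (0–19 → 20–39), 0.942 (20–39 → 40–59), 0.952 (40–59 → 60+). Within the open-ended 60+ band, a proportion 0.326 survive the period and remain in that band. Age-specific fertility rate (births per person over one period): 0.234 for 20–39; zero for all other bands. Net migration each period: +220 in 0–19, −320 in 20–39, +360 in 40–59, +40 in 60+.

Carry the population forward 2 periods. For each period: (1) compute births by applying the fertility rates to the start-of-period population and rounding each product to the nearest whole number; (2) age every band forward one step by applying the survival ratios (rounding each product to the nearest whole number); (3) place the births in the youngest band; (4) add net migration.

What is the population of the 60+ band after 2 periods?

[period 1]
Births: 4800 × 0.234 = 1123
20–39: 4150 × 0.94 = 3901
40–59: 4800 × 0.942 = 4522
60+: 9100 × 0.952 + 13550 × 0.326 = 8663 + 4417 = 13080
Net migration: 0–19 + 220 → 1343; 20–39 − 320 → 3581; 40–59 + 360 → 4882; 60+ + 40 → 13120
Population now: 0–19=1343, 20–39=3581, 40–59=4882, 60+=13120
[period 2]
Births: 3581 × 0.234 = 838
20–39: 1343 × 0.94 = 1262
40–59: 3581 × 0.942 = 3373
60+: 4882 × 0.952 + 13120 × 0.326 = 4648 + 4277 = 8925
Net migration: 0–19 + 220 → 1058; 20–39 − 320 → 942; 40–59 + 360 → 3733; 60+ + 40 → 8965
Population now: 0–19=1058, 20–39=942, 40–59=3733, 60+=8965

8965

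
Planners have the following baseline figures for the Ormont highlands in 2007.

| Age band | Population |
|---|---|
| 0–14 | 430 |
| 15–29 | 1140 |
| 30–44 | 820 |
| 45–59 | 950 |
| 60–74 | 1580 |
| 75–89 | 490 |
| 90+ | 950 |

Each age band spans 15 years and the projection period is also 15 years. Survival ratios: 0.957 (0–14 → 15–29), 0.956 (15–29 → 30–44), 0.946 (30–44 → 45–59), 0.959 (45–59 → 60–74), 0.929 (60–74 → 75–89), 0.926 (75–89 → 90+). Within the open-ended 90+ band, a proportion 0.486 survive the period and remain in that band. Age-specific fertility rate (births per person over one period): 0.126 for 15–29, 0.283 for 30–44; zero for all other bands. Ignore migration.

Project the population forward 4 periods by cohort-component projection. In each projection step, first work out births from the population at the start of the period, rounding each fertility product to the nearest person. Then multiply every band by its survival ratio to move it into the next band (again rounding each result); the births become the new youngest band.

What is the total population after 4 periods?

3669

Period 1:
Births: 1140 × 0.126 = 144  |  820 × 0.283 = 232 → 376
15–29: 430 × 0.957 = 412
30–44: 1140 × 0.956 = 1090
45–59: 820 × 0.946 = 776
60–74: 950 × 0.959 = 911
75–89: 1580 × 0.929 = 1468
90+: 490 × 0.926 + 950 × 0.486 = 454 + 462 = 916
Giving 376 / 412 / 1090 / 776 / 911 / 1468 / 916.
Period 2:
Births: 412 × 0.126 = 52  |  1090 × 0.283 = 308 → 360
15–29: 376 × 0.957 = 360
30–44: 412 × 0.956 = 394
45–59: 1090 × 0.946 = 1031
60–74: 776 × 0.959 = 744
75–89: 911 × 0.929 = 846
90+: 1468 × 0.926 + 916 × 0.486 = 1359 + 445 = 1804
Giving 360 / 360 / 394 / 1031 / 744 / 846 / 1804.
Period 3:
Births: 360 × 0.126 = 45  |  394 × 0.283 = 112 → 157
15–29: 360 × 0.957 = 345
30–44: 360 × 0.956 = 344
45–59: 394 × 0.946 = 373
60–74: 1031 × 0.959 = 989
75–89: 744 × 0.929 = 691
90+: 846 × 0.926 + 1804 × 0.486 = 783 + 877 = 1660
Giving 157 / 345 / 344 / 373 / 989 / 691 / 1660.
Period 4:
Births: 345 × 0.126 = 43  |  344 × 0.283 = 97 → 140
15–29: 157 × 0.957 = 150
30–44: 345 × 0.956 = 330
45–59: 344 × 0.946 = 325
60–74: 373 × 0.959 = 358
75–89: 989 × 0.929 = 919
90+: 691 × 0.926 + 1660 × 0.486 = 640 + 807 = 1447
Giving 140 / 150 / 330 / 325 / 358 / 919 / 1447.
Total after period 4: 140 + 150 + 330 + 325 + 358 + 919 + 1447 = 3669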